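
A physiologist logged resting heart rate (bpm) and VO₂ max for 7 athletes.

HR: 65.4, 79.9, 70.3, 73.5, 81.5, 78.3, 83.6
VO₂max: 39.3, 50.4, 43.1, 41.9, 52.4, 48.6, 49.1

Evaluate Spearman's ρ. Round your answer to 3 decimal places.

Rank HR: 1, 5, 2, 3, 6, 4, 7
Rank VO₂max: 1, 6, 3, 2, 7, 4, 5
d = rank(HR) − rank(VO₂max): 0, -1, -1, 1, -1, 0, 2; Σd² = 8
ρ = 1 − 6Σd² / [n(n²−1)] = 1 − 6×8 / (7×48) = 1 − 48/336 ≈ 0.857

0.857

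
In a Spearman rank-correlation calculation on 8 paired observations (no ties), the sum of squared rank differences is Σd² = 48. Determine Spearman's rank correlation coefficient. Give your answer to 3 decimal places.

ρ = 1 − 6Σd² / [n(n²−1)] = 1 − 6×48 / (8×63)
  = 1 − 288/504 = 1 − 0.5714 ≈ 0.429

0.429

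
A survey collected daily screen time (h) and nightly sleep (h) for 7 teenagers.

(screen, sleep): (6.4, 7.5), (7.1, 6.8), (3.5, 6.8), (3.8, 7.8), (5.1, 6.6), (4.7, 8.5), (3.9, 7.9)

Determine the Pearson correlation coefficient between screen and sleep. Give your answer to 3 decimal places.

-0.284

n = 7, Σx = 34.5, Σy = 51.9, Σx² = 181.37, Σy² = 387.79, Σxy = 254.14
nΣxy − ΣxΣy = 1778.98 − 1790.55 = -11.57
nΣx² − (Σx)² = 1269.59 − 1190.25 = 79.34; nΣy² − (Σy)² = 2714.53 − 2693.61 = 20.92
r = -11.57 / √(79.34 × 20.92) = -11.57 / 40.7406 ≈ -0.284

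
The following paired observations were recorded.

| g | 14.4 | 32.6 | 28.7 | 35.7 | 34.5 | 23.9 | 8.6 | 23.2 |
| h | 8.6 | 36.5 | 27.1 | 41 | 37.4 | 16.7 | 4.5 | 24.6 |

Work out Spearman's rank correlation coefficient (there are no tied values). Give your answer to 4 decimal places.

0.9762

Rank g: 2, 6, 5, 8, 7, 4, 1, 3
Rank h: 2, 6, 5, 8, 7, 3, 1, 4
d = rank(g) − rank(h): 0, 0, 0, 0, 0, 1, 0, -1; Σd² = 2
ρ = 1 − 6Σd² / [n(n²−1)] = 1 − 6×2 / (8×63) = 1 − 12/504 ≈ 0.9762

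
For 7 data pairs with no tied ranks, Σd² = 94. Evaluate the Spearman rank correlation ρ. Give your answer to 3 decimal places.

-0.679

ρ = 1 − 6Σd² / [n(n²−1)] = 1 − 6×94 / (7×48)
  = 1 − 564/336 = 1 − 1.6786 ≈ -0.679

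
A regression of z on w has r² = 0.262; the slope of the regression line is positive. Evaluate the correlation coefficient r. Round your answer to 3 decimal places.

|r| = √0.262 = 0.512
The association is positive, so r = 0.512.

0.512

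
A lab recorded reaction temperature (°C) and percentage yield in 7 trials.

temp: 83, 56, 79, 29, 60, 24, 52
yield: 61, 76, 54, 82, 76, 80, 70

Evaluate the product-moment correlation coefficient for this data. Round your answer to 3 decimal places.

n = 7, Σx = 383, Σy = 499, Σx² = 23987, Σy² = 36213, Σxy = 26083
nΣxy − ΣxΣy = 182581 − 191117 = -8536
nΣx² − (Σx)² = 167909 − 146689 = 21220; nΣy² − (Σy)² = 253491 − 249001 = 4490
r = -8536 / √(21220 × 4490) = -8536 / 9761.0348 ≈ -0.874

-0.874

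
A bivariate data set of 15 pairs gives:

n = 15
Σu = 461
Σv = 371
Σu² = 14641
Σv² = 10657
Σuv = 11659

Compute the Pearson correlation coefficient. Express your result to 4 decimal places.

r = (nΣuv − ΣuΣv) / √[(nΣu² − (Σu)²)(nΣv² − (Σv)²)]
Numerator: 15×11659 − 461×371 = 3854
Denominator: √[(219615 − 212521)(159855 − 137641)] = √[7094 × 22214] = 12553.3309
r = 3854 / 12553.3309 ≈ 0.3070

0.3070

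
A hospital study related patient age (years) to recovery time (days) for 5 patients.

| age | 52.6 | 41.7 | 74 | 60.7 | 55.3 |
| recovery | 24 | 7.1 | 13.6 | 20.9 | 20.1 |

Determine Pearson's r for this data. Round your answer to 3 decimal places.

n = 5, Σx = 284.3, Σy = 85.7, Σx² = 16724.23, Σy² = 1652.19, Σxy = 4945.03
nΣxy − ΣxΣy = 24725.15 − 24364.51 = 360.64
nΣx² − (Σx)² = 83621.15 − 80826.49 = 2794.66; nΣy² − (Σy)² = 8260.95 − 7344.49 = 916.46
r = 360.64 / √(2794.66 × 916.46) = 360.64 / 1600.3731 ≈ 0.225

0.225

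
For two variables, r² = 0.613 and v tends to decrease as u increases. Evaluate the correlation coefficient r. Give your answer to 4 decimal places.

|r| = √0.613 = 0.7829
The association is negative, so r = −0.7829.

-0.7829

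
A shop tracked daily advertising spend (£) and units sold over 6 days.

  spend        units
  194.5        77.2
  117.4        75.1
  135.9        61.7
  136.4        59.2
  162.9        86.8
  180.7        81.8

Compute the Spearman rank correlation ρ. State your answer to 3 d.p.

0.543

Rank spend: 6, 1, 2, 3, 4, 5
Rank units: 4, 3, 2, 1, 6, 5
d = rank(spend) − rank(units): 2, -2, 0, 2, -2, 0; Σd² = 16
ρ = 1 − 6Σd² / [n(n²−1)] = 1 − 6×16 / (6×35) = 1 − 96/210 ≈ 0.543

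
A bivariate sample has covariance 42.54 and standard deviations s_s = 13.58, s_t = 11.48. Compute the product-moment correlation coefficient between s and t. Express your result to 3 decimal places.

0.273

r = Cov(s,t) / (s_s · s_t) = 42.54 / (13.58 × 11.48)
  = 42.54 / 155.8984 ≈ 0.273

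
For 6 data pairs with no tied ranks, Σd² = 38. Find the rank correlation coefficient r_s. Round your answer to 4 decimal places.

-0.0857

ρ = 1 − 6Σd² / [n(n²−1)] = 1 − 6×38 / (6×35)
  = 1 − 228/210 = 1 − 1.08571 ≈ -0.0857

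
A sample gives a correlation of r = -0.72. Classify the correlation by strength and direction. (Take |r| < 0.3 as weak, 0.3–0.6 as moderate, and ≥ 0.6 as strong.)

r = -0.72 < 0 so the relationship is negative.
|r| = 0.72, which falls in the strong range.

strong negative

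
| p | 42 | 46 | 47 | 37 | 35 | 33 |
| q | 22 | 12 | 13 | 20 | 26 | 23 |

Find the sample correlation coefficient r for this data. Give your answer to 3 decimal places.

n = 6, Σp = 240, Σq = 116, Σp² = 9772, Σq² = 2402, Σpq = 4496
nΣpq − ΣpΣq = 26976 − 27840 = -864
nΣp² − (Σp)² = 58632 − 57600 = 1032; nΣq² − (Σq)² = 14412 − 13456 = 956
r = -864 / √(1032 × 956) = -864 / 993.2734 ≈ -0.870

-0.870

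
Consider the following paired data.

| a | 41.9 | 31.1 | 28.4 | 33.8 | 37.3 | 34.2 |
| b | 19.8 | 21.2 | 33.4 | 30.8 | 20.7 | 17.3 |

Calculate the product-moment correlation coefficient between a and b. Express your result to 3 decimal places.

-0.585

n = 6, Σa = 206.7, Σb = 143.2, Σa² = 7232.75, Σb² = 3633.46, Σab = 4842.31
nΣab − ΣaΣb = 29053.86 − 29599.44 = -545.58
nΣa² − (Σa)² = 43396.5 − 42724.89 = 671.61; nΣb² − (Σb)² = 21800.76 − 20506.24 = 1294.52
r = -545.58 / √(671.61 × 1294.52) = -545.58 / 932.4230 ≈ -0.585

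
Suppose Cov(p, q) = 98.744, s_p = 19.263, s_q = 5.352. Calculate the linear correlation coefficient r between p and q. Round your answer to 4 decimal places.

0.9578

r = Cov(p,q) / (s_p · s_q) = 98.744 / (19.263 × 5.352)
  = 98.744 / 103.0956 ≈ 0.9578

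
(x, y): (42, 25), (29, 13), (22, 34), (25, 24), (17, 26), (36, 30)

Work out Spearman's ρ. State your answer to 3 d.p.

-0.257

Rank x: 6, 4, 2, 3, 1, 5
Rank y: 3, 1, 6, 2, 4, 5
d = rank(x) − rank(y): 3, 3, -4, 1, -3, 0; Σd² = 44
ρ = 1 − 6Σd² / [n(n²−1)] = 1 − 6×44 / (6×35) = 1 − 264/210 ≈ -0.257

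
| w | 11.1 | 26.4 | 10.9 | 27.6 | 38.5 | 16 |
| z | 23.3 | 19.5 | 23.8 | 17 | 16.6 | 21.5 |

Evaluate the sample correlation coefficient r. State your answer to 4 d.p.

-0.9540

n = 6, Σw = 130.5, Σz = 121.7, Σw² = 3438.99, Σz² = 2516.39, Σwz = 2485.15
nΣwz − ΣwΣz = 14910.9 − 15881.85 = -970.95
nΣw² − (Σw)² = 20633.94 − 17030.25 = 3603.69; nΣz² − (Σz)² = 15098.34 − 14810.89 = 287.45
r = -970.95 / √(3603.69 × 287.45) = -970.95 / 1017.7822 ≈ -0.9540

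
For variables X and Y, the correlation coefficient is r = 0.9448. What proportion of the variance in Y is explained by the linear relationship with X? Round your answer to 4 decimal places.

r² = (0.9448)² = 0.8926

0.8926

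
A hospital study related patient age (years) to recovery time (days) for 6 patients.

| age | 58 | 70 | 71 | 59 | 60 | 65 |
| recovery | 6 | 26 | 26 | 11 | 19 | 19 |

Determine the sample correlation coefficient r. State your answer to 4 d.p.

0.9065

n = 6, Σx = 383, Σy = 107, Σx² = 24611, Σy² = 2231, Σxy = 7038
nΣxy − ΣxΣy = 42228 − 40981 = 1247
nΣx² − (Σx)² = 147666 − 146689 = 977; nΣy² − (Σy)² = 13386 − 11449 = 1937
r = 1247 / √(977 × 1937) = 1247 / 1375.6631 ≈ 0.9065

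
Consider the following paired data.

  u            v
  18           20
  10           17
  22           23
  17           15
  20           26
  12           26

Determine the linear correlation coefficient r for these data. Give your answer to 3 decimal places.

n = 6, Σu = 99, Σv = 127, Σu² = 1741, Σv² = 2795, Σuv = 2123
nΣuv − ΣuΣv = 12738 − 12573 = 165
nΣu² − (Σu)² = 10446 − 9801 = 645; nΣv² − (Σv)² = 16770 − 16129 = 641
r = 165 / √(645 × 641) = 165 / 642.9969 ≈ 0.257

0.257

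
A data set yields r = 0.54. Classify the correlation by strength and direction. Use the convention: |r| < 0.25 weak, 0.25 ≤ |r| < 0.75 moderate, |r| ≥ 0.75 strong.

moderate positive

r = 0.54 > 0 so the relationship is positive.
|r| = 0.54, which falls in the moderate range.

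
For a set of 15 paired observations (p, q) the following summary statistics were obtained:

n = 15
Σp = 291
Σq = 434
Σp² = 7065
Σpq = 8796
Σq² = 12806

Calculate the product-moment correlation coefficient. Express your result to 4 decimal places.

0.6332

r = (nΣpq − ΣpΣq) / √[(nΣp² − (Σp)²)(nΣq² − (Σq)²)]
Numerator: 15×8796 − 291×434 = 5646
Denominator: √[(105975 − 84681)(192090 − 188356)] = √[21294 × 3734] = 8916.9387
r = 5646 / 8916.9387 ≈ 0.6332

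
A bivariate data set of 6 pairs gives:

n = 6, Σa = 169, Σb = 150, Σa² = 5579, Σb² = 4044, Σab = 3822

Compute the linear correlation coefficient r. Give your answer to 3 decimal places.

-0.821

r = (nΣab − ΣaΣb) / √[(nΣa² − (Σa)²)(nΣb² − (Σb)²)]
Numerator: 6×3822 − 169×150 = -2418
Denominator: √[(33474 − 28561)(24264 − 22500)] = √[4913 × 1764] = 2943.8974
r = -2418 / 2943.8974 ≈ -0.821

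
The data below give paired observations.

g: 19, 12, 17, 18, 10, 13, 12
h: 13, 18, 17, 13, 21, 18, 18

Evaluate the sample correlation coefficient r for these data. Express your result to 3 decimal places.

n = 7, Σg = 101, Σh = 118, Σg² = 1531, Σh² = 2040, Σgh = 1646
nΣgh − ΣgΣh = 11522 − 11918 = -396
nΣg² − (Σg)² = 10717 − 10201 = 516; nΣh² − (Σh)² = 14280 − 13924 = 356
r = -396 / √(516 × 356) = -396 / 428.5977 ≈ -0.924

-0.924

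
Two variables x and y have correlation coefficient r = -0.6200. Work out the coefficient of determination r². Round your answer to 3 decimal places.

0.384

r² = (-0.6200)² = 0.384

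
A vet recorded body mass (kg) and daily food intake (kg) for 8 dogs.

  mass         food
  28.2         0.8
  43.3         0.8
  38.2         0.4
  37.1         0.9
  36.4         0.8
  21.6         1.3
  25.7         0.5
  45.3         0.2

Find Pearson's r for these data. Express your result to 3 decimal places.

-0.572

n = 8, Σx = 275.8, Σy = 5.7, Σx² = 10009.88, Σy² = 4.87, Σxy = 184.98
nΣxy − ΣxΣy = 1479.84 − 1572.06 = -92.22
nΣx² − (Σx)² = 80079.04 − 76065.64 = 4013.4; nΣy² − (Σy)² = 38.96 − 32.49 = 6.47
r = -92.22 / √(4013.4 × 6.47) = -92.22 / 161.1419 ≈ -0.572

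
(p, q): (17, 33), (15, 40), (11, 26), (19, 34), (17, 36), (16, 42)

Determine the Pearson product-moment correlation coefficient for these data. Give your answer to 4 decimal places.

0.4699

n = 6, Σp = 95, Σq = 211, Σp² = 1541, Σq² = 7581, Σpq = 3377
nΣpq − ΣpΣq = 20262 − 20045 = 217
nΣp² − (Σp)² = 9246 − 9025 = 221; nΣq² − (Σq)² = 45486 − 44521 = 965
r = 217 / √(221 × 965) = 217 / 461.8062 ≈ 0.4699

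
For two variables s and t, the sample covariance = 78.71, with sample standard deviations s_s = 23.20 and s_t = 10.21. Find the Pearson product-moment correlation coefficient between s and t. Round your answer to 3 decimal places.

r = Cov(s,t) / (s_s · s_t) = 78.71 / (23.20 × 10.21)
  = 78.71 / 236.8720 ≈ 0.332

0.332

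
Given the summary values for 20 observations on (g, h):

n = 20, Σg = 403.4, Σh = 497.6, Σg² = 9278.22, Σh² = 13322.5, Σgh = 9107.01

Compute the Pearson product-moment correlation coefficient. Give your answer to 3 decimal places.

-0.896

r = (nΣgh − ΣgΣh) / √[(nΣg² − (Σg)²)(nΣh² − (Σh)²)]
Numerator: 20×9107.01 − 403.4×497.6 = -18591.64
Denominator: √[(185564.4 − 162731.56)(266450 − 247605.76)] = √[22832.84 × 18844.24] = 20742.8908
r = -18591.64 / 20742.8908 ≈ -0.896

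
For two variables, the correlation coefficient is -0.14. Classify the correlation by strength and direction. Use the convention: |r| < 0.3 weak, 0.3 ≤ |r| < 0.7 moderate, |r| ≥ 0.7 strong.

r = -0.14 < 0 so the relationship is negative.
|r| = 0.14, which falls in the weak range.

weak negative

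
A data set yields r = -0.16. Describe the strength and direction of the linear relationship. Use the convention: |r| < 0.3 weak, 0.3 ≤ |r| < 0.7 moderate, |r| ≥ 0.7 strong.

weak negative

r = -0.16 < 0 so the relationship is negative.
|r| = 0.16, which falls in the weak range.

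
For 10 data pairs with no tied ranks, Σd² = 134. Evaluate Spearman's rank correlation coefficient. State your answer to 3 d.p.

0.188

ρ = 1 − 6Σd² / [n(n²−1)] = 1 − 6×134 / (10×99)
  = 1 − 804/990 = 1 − 0.8121 ≈ 0.188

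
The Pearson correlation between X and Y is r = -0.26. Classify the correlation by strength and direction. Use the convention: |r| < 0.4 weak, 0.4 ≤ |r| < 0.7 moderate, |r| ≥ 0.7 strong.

r = -0.26 < 0 so the relationship is negative.
|r| = 0.26, which falls in the weak range.

weak negative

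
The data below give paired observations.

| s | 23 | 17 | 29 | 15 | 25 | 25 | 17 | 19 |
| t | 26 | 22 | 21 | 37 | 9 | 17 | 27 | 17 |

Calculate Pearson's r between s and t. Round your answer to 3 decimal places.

n = 8, Σs = 170, Σt = 176, Σs² = 3784, Σt² = 4358, Σst = 3568
nΣst − ΣsΣt = 28544 − 29920 = -1376
nΣs² − (Σs)² = 30272 − 28900 = 1372; nΣt² − (Σt)² = 34864 − 30976 = 3888
r = -1376 / √(1372 × 3888) = -1376 / 2309.6182 ≈ -0.596

-0.596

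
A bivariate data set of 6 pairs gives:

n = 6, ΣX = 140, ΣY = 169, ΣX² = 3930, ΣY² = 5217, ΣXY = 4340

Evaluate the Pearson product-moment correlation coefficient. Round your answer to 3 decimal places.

r = (nΣXY − ΣXΣY) / √[(nΣX² − (ΣX)²)(nΣY² − (ΣY)²)]
Numerator: 6×4340 − 140×169 = 2380
Denominator: √[(23580 − 19600)(31302 − 28561)] = √[3980 × 2741] = 3302.9048
r = 2380 / 3302.9048 ≈ 0.721

0.721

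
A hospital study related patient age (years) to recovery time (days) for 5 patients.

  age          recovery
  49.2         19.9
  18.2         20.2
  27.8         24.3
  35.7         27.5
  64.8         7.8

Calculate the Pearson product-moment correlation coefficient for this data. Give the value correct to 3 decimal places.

-0.718

n = 5, Σx = 195.7, Σy = 99.7, Σx² = 8998.25, Σy² = 2211.63, Σxy = 3509.45
nΣxy − ΣxΣy = 17547.25 − 19511.29 = -1964.04
nΣx² − (Σx)² = 44991.25 − 38298.49 = 6692.76; nΣy² − (Σy)² = 11058.15 − 9940.09 = 1118.06
r = -1964.04 / √(6692.76 × 1118.06) = -1964.04 / 2735.4903 ≈ -0.718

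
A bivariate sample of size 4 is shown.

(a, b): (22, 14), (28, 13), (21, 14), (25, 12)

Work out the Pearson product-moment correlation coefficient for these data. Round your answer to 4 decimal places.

-0.6606

n = 4, Σa = 96, Σb = 53, Σa² = 2334, Σb² = 705, Σab = 1266
nΣab − ΣaΣb = 5064 − 5088 = -24
nΣa² − (Σa)² = 9336 − 9216 = 120; nΣb² − (Σb)² = 2820 − 2809 = 11
r = -24 / √(120 × 11) = -24 / 36.3318 ≈ -0.6606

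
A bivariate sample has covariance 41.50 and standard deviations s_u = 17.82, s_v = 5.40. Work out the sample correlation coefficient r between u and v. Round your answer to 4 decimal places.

r = Cov(u,v) / (s_u · s_v) = 41.50 / (17.82 × 5.40)
  = 41.50 / 96.2280 ≈ 0.4313

0.4313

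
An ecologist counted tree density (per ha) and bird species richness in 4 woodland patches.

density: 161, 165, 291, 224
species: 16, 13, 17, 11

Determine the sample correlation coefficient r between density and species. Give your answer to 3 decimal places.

0.293

n = 4, Σx = 841, Σy = 57, Σx² = 188003, Σy² = 835, Σxy = 12132
nΣxy − ΣxΣy = 48528 − 47937 = 591
nΣx² − (Σx)² = 752012 − 707281 = 44731; nΣy² − (Σy)² = 3340 − 3249 = 91
r = 591 / √(44731 × 91) = 591 / 2017.5532 ≈ 0.293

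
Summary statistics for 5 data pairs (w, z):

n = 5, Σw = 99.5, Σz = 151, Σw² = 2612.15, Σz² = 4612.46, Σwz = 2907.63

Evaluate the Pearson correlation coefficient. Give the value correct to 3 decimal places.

-0.535

r = (nΣwz − ΣwΣz) / √[(nΣw² − (Σw)²)(nΣz² − (Σz)²)]
Numerator: 5×2907.63 − 99.5×151 = -486.35
Denominator: √[(13060.75 − 9900.25)(23062.3 − 22801)] = √[3160.5 × 261.3] = 908.7567
r = -486.35 / 908.7567 ≈ -0.535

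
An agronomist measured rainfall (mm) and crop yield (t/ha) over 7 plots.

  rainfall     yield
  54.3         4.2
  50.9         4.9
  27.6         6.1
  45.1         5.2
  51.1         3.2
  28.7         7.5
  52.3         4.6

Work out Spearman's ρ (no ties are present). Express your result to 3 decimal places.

Rank rainfall: 7, 4, 1, 3, 5, 2, 6
Rank yield: 2, 4, 6, 5, 1, 7, 3
d = rank(rainfall) − rank(yield): 5, 0, -5, -2, 4, -5, 3; Σd² = 104
ρ = 1 − 6Σd² / [n(n²−1)] = 1 − 6×104 / (7×48) = 1 − 624/336 ≈ -0.857

-0.857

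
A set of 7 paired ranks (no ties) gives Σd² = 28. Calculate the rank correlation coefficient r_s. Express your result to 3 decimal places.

0.500

ρ = 1 − 6Σd² / [n(n²−1)] = 1 − 6×28 / (7×48)
  = 1 − 168/336 = 1 − 0.5000 ≈ 0.500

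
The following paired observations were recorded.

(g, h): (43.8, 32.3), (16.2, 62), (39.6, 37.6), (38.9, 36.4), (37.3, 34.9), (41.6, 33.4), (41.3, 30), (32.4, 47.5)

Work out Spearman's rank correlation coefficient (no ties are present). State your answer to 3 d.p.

-0.833

Rank g: 8, 1, 5, 4, 3, 7, 6, 2
Rank h: 2, 8, 6, 5, 4, 3, 1, 7
d = rank(g) − rank(h): 6, -7, -1, -1, -1, 4, 5, -5; Σd² = 154
ρ = 1 − 6Σd² / [n(n²−1)] = 1 − 6×154 / (8×63) = 1 − 924/504 ≈ -0.833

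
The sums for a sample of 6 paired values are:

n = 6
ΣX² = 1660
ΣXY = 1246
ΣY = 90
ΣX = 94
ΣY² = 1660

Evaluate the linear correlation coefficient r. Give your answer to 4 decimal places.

-0.6805

r = (nΣXY − ΣXΣY) / √[(nΣX² − (ΣX)²)(nΣY² − (ΣY)²)]
Numerator: 6×1246 − 94×90 = -984
Denominator: √[(9960 − 8836)(9960 − 8100)] = √[1124 × 1860] = 1445.9046
r = -984 / 1445.9046 ≈ -0.6805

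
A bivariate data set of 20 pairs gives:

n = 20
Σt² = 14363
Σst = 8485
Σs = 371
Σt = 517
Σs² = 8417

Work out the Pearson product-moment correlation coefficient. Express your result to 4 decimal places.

-0.8928

r = (nΣst − ΣsΣt) / √[(nΣs² − (Σs)²)(nΣt² − (Σt)²)]
Numerator: 20×8485 − 371×517 = -22107
Denominator: √[(168340 − 137641)(287260 − 267289)] = √[30699 × 19971] = 24760.6488
r = -22107 / 24760.6488 ≈ -0.8928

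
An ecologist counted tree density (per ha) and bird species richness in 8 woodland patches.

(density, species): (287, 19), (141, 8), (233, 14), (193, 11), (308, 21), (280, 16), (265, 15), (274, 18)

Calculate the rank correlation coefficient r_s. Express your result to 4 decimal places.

Rank density: 7, 1, 3, 2, 8, 6, 4, 5
Rank species: 7, 1, 3, 2, 8, 5, 4, 6
d = rank(density) − rank(species): 0, 0, 0, 0, 0, 1, 0, -1; Σd² = 2
ρ = 1 − 6Σd² / [n(n²−1)] = 1 − 6×2 / (8×63) = 1 − 12/504 ≈ 0.9762

0.9762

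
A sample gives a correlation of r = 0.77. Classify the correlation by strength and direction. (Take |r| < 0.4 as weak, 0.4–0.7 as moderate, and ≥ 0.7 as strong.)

strong positive

r = 0.77 > 0 so the relationship is positive.
|r| = 0.77, which falls in the strong range.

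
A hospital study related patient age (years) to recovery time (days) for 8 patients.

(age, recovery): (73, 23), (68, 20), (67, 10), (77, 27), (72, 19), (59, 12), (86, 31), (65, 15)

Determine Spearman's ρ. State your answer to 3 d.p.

Rank age: 6, 4, 3, 7, 5, 1, 8, 2
Rank recovery: 6, 5, 1, 7, 4, 2, 8, 3
d = rank(age) − rank(recovery): 0, -1, 2, 0, 1, -1, 0, -1; Σd² = 8
ρ = 1 − 6Σd² / [n(n²−1)] = 1 − 6×8 / (8×63) = 1 − 48/504 ≈ 0.905

0.905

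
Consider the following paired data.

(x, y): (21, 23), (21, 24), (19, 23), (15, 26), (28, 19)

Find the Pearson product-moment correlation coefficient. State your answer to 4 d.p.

n = 5, Σx = 104, Σy = 115, Σx² = 2252, Σy² = 2671, Σxy = 2346
nΣxy − ΣxΣy = 11730 − 11960 = -230
nΣx² − (Σx)² = 11260 − 10816 = 444; nΣy² − (Σy)² = 13355 − 13225 = 130
r = -230 / √(444 × 130) = -230 / 240.2499 ≈ -0.9573

-0.9573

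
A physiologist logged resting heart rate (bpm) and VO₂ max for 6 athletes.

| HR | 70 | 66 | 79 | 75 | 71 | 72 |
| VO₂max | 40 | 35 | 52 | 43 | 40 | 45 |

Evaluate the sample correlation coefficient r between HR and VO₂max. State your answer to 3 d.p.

n = 6, Σx = 433, Σy = 255, Σx² = 31347, Σy² = 11003, Σxy = 18523
nΣxy − ΣxΣy = 111138 − 110415 = 723
nΣx² − (Σx)² = 188082 − 187489 = 593; nΣy² − (Σy)² = 66018 − 65025 = 993
r = 723 / √(593 × 993) = 723 / 767.3650 ≈ 0.942

0.942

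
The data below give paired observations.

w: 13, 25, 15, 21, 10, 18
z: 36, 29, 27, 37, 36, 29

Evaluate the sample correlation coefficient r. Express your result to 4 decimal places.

n = 6, Σw = 102, Σz = 194, Σw² = 1884, Σz² = 6372, Σwz = 3257
nΣwz − ΣwΣz = 19542 − 19788 = -246
nΣw² − (Σw)² = 11304 − 10404 = 900; nΣz² − (Σz)² = 38232 − 37636 = 596
r = -246 / √(900 × 596) = -246 / 732.3933 ≈ -0.3359

-0.3359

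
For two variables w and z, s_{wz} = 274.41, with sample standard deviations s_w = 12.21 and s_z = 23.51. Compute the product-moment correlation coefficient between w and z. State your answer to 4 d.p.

0.9559

r = Cov(w,z) / (s_w · s_z) = 274.41 / (12.21 × 23.51)
  = 274.41 / 287.0571 ≈ 0.9559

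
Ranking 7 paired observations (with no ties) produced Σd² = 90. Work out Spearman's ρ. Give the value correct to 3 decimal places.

-0.607

ρ = 1 − 6Σd² / [n(n²−1)] = 1 − 6×90 / (7×48)
  = 1 − 540/336 = 1 − 1.6071 ≈ -0.607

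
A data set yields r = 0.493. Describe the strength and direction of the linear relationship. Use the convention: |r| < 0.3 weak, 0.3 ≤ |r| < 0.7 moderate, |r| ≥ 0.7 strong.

r = 0.493 > 0 so the relationship is positive.
|r| = 0.493, which falls in the moderate range.

moderate positive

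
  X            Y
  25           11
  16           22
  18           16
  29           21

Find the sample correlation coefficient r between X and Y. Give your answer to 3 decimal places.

-0.174

n = 4, ΣX = 88, ΣY = 70, ΣX² = 2046, ΣY² = 1302, ΣXY = 1524
nΣXY − ΣXΣY = 6096 − 6160 = -64
nΣX² − (ΣX)² = 8184 − 7744 = 440; nΣY² − (ΣY)² = 5208 − 4900 = 308
r = -64 / √(440 × 308) = -64 / 368.1304 ≈ -0.174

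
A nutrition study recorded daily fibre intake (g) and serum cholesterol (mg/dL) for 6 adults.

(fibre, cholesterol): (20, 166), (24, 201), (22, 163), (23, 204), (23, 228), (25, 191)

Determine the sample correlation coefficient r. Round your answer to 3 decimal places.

n = 6, Σx = 137, Σy = 1153, Σx² = 3143, Σy² = 224607, Σxy = 26441
nΣxy − ΣxΣy = 158646 − 157961 = 685
nΣx² − (Σx)² = 18858 − 18769 = 89; nΣy² − (Σy)² = 1347642 − 1329409 = 18233
r = 685 / √(89 × 18233) = 685 / 1273.8669 ≈ 0.538

0.538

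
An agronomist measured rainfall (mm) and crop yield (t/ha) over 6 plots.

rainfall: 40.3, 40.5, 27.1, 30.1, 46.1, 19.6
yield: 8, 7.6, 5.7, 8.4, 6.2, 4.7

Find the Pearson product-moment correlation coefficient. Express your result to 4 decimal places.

n = 6, Σx = 203.7, Σy = 40.6, Σx² = 7414.13, Σy² = 285.34, Σxy = 1415.45
nΣxy − ΣxΣy = 8492.7 − 8270.22 = 222.48
nΣx² − (Σx)² = 44484.78 − 41493.69 = 2991.09; nΣy² − (Σy)² = 1712.04 − 1648.36 = 63.68
r = 222.48 / √(2991.09 × 63.68) = 222.48 / 436.4317 ≈ 0.5098

0.5098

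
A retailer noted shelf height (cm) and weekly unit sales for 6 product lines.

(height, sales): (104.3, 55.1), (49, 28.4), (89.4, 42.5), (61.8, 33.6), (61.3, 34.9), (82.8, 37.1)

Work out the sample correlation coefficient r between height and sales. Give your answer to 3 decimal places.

0.940

n = 6, Σx = 448.6, Σy = 231.6, Σx² = 35704.62, Σy² = 9372.2, Σxy = 18225.76
nΣxy − ΣxΣy = 109354.56 − 103895.76 = 5458.8
nΣx² − (Σx)² = 214227.72 − 201241.96 = 12985.76; nΣy² − (Σy)² = 56233.2 − 53638.56 = 2594.64
r = 5458.8 / √(12985.76 × 2594.64) = 5458.8 / 5804.5992 ≈ 0.940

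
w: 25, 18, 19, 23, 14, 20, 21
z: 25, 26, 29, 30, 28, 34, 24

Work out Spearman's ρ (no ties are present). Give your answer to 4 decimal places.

Rank w: 7, 2, 3, 6, 1, 4, 5
Rank z: 2, 3, 5, 6, 4, 7, 1
d = rank(w) − rank(z): 5, -1, -2, 0, -3, -3, 4; Σd² = 64
ρ = 1 − 6Σd² / [n(n²−1)] = 1 − 6×64 / (7×48) = 1 − 384/336 ≈ -0.1429

-0.1429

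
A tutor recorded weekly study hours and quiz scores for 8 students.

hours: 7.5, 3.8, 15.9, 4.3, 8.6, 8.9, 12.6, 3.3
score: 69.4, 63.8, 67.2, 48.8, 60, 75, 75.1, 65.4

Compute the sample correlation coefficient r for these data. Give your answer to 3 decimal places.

n = 8, Σx = 64.9, Σy = 524.7, Σx² = 664.81, Σy² = 34926.25, Σxy = 4386.84
nΣxy − ΣxΣy = 35094.72 − 34053.03 = 1041.69
nΣx² − (Σx)² = 5318.48 − 4212.01 = 1106.47; nΣy² − (Σy)² = 279410 − 275310.09 = 4099.91
r = 1041.69 / √(1106.47 × 4099.91) = 1041.69 / 2129.8891 ≈ 0.489

0.489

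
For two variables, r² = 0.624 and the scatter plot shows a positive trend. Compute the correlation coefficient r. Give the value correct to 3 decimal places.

|r| = √0.624 = 0.790
The association is positive, so r = 0.790.

0.790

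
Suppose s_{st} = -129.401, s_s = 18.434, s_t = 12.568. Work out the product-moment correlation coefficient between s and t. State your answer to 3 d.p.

-0.559

r = Cov(s,t) / (s_s · s_t) = -129.401 / (18.434 × 12.568)
  = -129.401 / 231.6785 ≈ -0.559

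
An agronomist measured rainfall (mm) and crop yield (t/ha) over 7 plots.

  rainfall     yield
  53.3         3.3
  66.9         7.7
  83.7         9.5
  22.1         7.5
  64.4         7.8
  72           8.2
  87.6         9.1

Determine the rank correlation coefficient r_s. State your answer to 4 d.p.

0.8929

Rank rainfall: 2, 4, 6, 1, 3, 5, 7
Rank yield: 1, 3, 7, 2, 4, 5, 6
d = rank(rainfall) − rank(yield): 1, 1, -1, -1, -1, 0, 1; Σd² = 6
ρ = 1 − 6Σd² / [n(n²−1)] = 1 − 6×6 / (7×48) = 1 − 36/336 ≈ 0.8929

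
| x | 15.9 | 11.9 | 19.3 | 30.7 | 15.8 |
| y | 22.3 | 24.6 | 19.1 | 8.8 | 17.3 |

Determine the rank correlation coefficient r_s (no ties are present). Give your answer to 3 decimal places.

Rank x: 3, 1, 4, 5, 2
Rank y: 4, 5, 3, 1, 2
d = rank(x) − rank(y): -1, -4, 1, 4, 0; Σd² = 34
ρ = 1 − 6Σd² / [n(n²−1)] = 1 − 6×34 / (5×24) = 1 − 204/120 ≈ -0.700

-0.700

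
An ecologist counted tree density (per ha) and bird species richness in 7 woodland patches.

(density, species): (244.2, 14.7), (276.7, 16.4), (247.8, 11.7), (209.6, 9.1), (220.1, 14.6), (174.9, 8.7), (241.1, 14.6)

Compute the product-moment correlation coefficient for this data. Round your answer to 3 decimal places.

n = 7, Σx = 1614.4, Σy = 89.8, Σx² = 378696.76, Σy² = 1206.76, Σxy = 21189.39
nΣxy − ΣxΣy = 148325.73 − 144973.12 = 3352.61
nΣx² − (Σx)² = 2650877.32 − 2606287.36 = 44589.96; nΣy² − (Σy)² = 8447.32 − 8064.04 = 383.28
r = 3352.61 / √(44589.96 × 383.28) = 3352.61 / 4134.0585 ≈ 0.811

0.811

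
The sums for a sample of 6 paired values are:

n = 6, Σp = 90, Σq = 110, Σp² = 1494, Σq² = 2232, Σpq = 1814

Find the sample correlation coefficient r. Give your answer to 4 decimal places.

0.9313

r = (nΣpq − ΣpΣq) / √[(nΣp² − (Σp)²)(nΣq² − (Σq)²)]
Numerator: 6×1814 − 90×110 = 984
Denominator: √[(8964 − 8100)(13392 − 12100)] = √[864 × 1292] = 1056.5453
r = 984 / 1056.5453 ≈ 0.9313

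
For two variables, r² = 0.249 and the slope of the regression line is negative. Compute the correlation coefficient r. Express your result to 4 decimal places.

-0.4990

|r| = √0.249 = 0.4990
The association is negative, so r = −0.4990.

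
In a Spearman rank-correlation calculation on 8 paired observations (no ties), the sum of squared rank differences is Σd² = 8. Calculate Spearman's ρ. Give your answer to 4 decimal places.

0.9048

ρ = 1 − 6Σd² / [n(n²−1)] = 1 − 6×8 / (8×63)
  = 1 − 48/504 = 1 − 0.09524 ≈ 0.9048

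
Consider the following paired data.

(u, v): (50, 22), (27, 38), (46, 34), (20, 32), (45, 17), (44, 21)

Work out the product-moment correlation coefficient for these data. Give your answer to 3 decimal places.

-0.631

n = 6, Σu = 232, Σv = 164, Σu² = 9706, Σv² = 4838, Σuv = 6019
nΣuv − ΣuΣv = 36114 − 38048 = -1934
nΣu² − (Σu)² = 58236 − 53824 = 4412; nΣv² − (Σv)² = 29028 − 26896 = 2132
r = -1934 / √(4412 × 2132) = -1934 / 3066.9829 ≈ -0.631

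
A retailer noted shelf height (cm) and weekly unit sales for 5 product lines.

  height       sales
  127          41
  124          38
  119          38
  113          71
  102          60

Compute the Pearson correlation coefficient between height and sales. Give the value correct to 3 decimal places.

-0.722

n = 5, Σx = 585, Σy = 248, Σx² = 68839, Σy² = 13210, Σxy = 28584
nΣxy − ΣxΣy = 142920 − 145080 = -2160
nΣx² − (Σx)² = 344195 − 342225 = 1970; nΣy² − (Σy)² = 66050 − 61504 = 4546
r = -2160 / √(1970 × 4546) = -2160 / 2992.5942 ≈ -0.722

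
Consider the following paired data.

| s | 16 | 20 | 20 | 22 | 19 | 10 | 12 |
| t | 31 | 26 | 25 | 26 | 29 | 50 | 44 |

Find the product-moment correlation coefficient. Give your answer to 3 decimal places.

n = 7, Σs = 119, Σt = 231, Σs² = 2145, Σt² = 8215, Σst = 3667
nΣst − ΣsΣt = 25669 − 27489 = -1820
nΣs² − (Σs)² = 15015 − 14161 = 854; nΣt² − (Σt)² = 57505 − 53361 = 4144
r = -1820 / √(854 × 4144) = -1820 / 1881.2166 ≈ -0.967

-0.967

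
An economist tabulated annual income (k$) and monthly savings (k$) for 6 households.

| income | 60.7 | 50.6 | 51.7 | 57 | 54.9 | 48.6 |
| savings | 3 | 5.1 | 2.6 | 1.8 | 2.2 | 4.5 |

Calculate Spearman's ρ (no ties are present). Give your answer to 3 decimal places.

-0.600

Rank income: 6, 2, 3, 5, 4, 1
Rank savings: 4, 6, 3, 1, 2, 5
d = rank(income) − rank(savings): 2, -4, 0, 4, 2, -4; Σd² = 56
ρ = 1 − 6Σd² / [n(n²−1)] = 1 − 6×56 / (6×35) = 1 − 336/210 ≈ -0.600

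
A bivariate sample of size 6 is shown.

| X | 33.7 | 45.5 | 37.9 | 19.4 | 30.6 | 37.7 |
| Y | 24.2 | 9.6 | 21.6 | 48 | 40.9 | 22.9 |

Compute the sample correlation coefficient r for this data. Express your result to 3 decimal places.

n = 6, ΣX = 204.8, ΣY = 167.2, ΣX² = 7376.36, ΣY² = 5645.58, ΣXY = 5117.05
nΣXY − ΣXΣY = 30702.3 − 34242.56 = -3540.26
nΣX² − (ΣX)² = 44258.16 − 41943.04 = 2315.12; nΣY² − (ΣY)² = 33873.48 − 27955.84 = 5917.64
r = -3540.26 / √(2315.12 × 5917.64) = -3540.26 / 3701.3574 ≈ -0.956

-0.956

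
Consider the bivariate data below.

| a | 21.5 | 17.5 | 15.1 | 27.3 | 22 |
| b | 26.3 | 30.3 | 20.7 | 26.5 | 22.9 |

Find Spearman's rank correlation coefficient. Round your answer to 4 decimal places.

0.3000

Rank a: 3, 2, 1, 5, 4
Rank b: 3, 5, 1, 4, 2
d = rank(a) − rank(b): 0, -3, 0, 1, 2; Σd² = 14
ρ = 1 − 6Σd² / [n(n²−1)] = 1 − 6×14 / (5×24) = 1 − 84/120 ≈ 0.3000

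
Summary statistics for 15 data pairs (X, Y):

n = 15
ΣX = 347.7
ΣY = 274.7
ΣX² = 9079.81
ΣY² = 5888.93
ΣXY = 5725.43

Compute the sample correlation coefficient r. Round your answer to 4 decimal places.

-0.6862

r = (nΣXY − ΣXΣY) / √[(nΣX² − (ΣX)²)(nΣY² − (ΣY)²)]
Numerator: 15×5725.43 − 347.7×274.7 = -9631.74
Denominator: √[(136197.15 − 120895.29)(88333.95 − 75460.09)] = √[15301.86 × 12873.86] = 14035.4552
r = -9631.74 / 14035.4552 ≈ -0.6862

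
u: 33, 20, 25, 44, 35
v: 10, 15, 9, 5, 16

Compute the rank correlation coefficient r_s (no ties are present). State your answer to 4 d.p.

Rank u: 3, 1, 2, 5, 4
Rank v: 3, 4, 2, 1, 5
d = rank(u) − rank(v): 0, -3, 0, 4, -1; Σd² = 26
ρ = 1 − 6Σd² / [n(n²−1)] = 1 − 6×26 / (5×24) = 1 − 156/120 ≈ -0.3000

-0.3000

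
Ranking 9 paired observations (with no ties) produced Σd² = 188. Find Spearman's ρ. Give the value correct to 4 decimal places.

ρ = 1 − 6Σd² / [n(n²−1)] = 1 − 6×188 / (9×80)
  = 1 − 1128/720 = 1 − 1.56667 ≈ -0.5667

-0.5667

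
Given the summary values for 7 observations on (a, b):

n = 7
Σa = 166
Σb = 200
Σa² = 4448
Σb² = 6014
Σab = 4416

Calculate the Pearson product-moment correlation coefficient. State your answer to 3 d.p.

-0.835

r = (nΣab − ΣaΣb) / √[(nΣa² − (Σa)²)(nΣb² − (Σb)²)]
Numerator: 7×4416 − 166×200 = -2288
Denominator: √[(31136 − 27556)(42098 − 40000)] = √[3580 × 2098] = 2740.5912
r = -2288 / 2740.5912 ≈ -0.835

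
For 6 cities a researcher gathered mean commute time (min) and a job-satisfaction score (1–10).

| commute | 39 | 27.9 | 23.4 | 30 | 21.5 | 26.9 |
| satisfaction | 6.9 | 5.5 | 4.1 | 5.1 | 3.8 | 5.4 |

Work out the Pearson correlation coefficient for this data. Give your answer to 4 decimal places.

n = 6, Σx = 168.7, Σy = 30.8, Σx² = 4932.83, Σy² = 164.28, Σxy = 898.45
nΣxy − ΣxΣy = 5390.7 − 5195.96 = 194.74
nΣx² − (Σx)² = 29596.98 − 28459.69 = 1137.29; nΣy² − (Σy)² = 985.68 − 948.64 = 37.04
r = 194.74 / √(1137.29 × 37.04) = 194.74 / 205.2443 ≈ 0.9488

0.9488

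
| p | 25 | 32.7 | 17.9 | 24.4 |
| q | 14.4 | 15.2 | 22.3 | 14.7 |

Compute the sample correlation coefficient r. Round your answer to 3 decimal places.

-0.729

n = 4, Σp = 100, Σq = 66.6, Σp² = 2610.06, Σq² = 1151.78, Σpq = 1614.89
nΣpq − ΣpΣq = 6459.56 − 6660 = -200.44
nΣp² − (Σp)² = 10440.24 − 10000 = 440.24; nΣq² − (Σq)² = 4607.12 − 4435.56 = 171.56
r = -200.44 / √(440.24 × 171.56) = -200.44 / 274.8228 ≈ -0.729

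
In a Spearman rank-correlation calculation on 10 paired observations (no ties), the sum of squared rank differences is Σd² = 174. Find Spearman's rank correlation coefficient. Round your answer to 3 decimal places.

ρ = 1 − 6Σd² / [n(n²−1)] = 1 − 6×174 / (10×99)
  = 1 − 1044/990 = 1 − 1.0545 ≈ -0.055

-0.055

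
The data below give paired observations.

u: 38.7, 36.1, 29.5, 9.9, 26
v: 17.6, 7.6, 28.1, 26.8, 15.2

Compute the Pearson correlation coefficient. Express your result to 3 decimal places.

n = 5, Σu = 140.2, Σv = 95.3, Σu² = 4445.16, Σv² = 2106.41, Σuv = 2444.95
nΣuv − ΣuΣv = 12224.75 − 13361.06 = -1136.31
nΣu² − (Σu)² = 22225.8 − 19656.04 = 2569.76; nΣv² − (Σv)² = 10532.05 − 9082.09 = 1449.96
r = -1136.31 / √(2569.76 × 1449.96) = -1136.31 / 1930.2977 ≈ -0.589

-0.589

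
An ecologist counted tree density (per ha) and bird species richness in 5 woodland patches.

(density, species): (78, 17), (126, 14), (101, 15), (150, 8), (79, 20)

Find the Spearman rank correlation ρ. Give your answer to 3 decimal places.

-0.900

Rank density: 1, 4, 3, 5, 2
Rank species: 4, 2, 3, 1, 5
d = rank(density) − rank(species): -3, 2, 0, 4, -3; Σd² = 38
ρ = 1 − 6Σd² / [n(n²−1)] = 1 − 6×38 / (5×24) = 1 − 228/120 ≈ -0.900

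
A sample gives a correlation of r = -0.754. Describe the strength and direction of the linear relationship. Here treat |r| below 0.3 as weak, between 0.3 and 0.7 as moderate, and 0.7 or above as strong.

strong negative

r = -0.754 < 0 so the relationship is negative.
|r| = 0.754, which falls in the strong range.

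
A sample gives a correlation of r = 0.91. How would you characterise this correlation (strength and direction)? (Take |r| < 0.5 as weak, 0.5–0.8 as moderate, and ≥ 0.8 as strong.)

strong positive

r = 0.91 > 0 so the relationship is positive.
|r| = 0.91, which falls in the strong range.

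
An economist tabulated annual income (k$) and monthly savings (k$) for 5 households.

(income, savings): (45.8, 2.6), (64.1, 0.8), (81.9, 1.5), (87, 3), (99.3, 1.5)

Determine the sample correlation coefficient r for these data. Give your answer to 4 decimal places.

-0.1020

n = 5, Σx = 378.1, Σy = 9.4, Σx² = 30343.55, Σy² = 20.9, Σxy = 703.16
nΣxy − ΣxΣy = 3515.8 − 3554.14 = -38.34
nΣx² − (Σx)² = 151717.75 − 142959.61 = 8758.14; nΣy² − (Σy)² = 104.5 − 88.36 = 16.14
r = -38.34 / √(8758.14 × 16.14) = -38.34 / 375.9739 ≈ -0.1020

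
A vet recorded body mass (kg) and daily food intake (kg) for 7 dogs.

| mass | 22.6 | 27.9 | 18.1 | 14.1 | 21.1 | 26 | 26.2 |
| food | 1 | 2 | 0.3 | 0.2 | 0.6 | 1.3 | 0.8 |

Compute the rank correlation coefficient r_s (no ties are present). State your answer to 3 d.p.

0.893

Rank mass: 4, 7, 2, 1, 3, 5, 6
Rank food: 5, 7, 2, 1, 3, 6, 4
d = rank(mass) − rank(food): -1, 0, 0, 0, 0, -1, 2; Σd² = 6
ρ = 1 − 6Σd² / [n(n²−1)] = 1 − 6×6 / (7×48) = 1 − 36/336 ≈ 0.893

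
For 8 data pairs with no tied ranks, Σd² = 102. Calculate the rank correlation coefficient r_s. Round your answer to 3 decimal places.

ρ = 1 − 6Σd² / [n(n²−1)] = 1 − 6×102 / (8×63)
  = 1 − 612/504 = 1 − 1.2143 ≈ -0.214

-0.214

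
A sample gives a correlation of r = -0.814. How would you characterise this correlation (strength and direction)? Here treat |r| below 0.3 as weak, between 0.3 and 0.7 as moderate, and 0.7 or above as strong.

strong negative

r = -0.814 < 0 so the relationship is negative.
|r| = 0.814, which falls in the strong range.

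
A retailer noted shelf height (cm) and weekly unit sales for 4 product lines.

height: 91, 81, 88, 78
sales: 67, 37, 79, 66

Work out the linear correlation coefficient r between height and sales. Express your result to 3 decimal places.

n = 4, Σx = 338, Σy = 249, Σx² = 28670, Σy² = 16455, Σxy = 21194
nΣxy − ΣxΣy = 84776 − 84162 = 614
nΣx² − (Σx)² = 114680 − 114244 = 436; nΣy² − (Σy)² = 65820 − 62001 = 3819
r = 614 / √(436 × 3819) = 614 / 1290.3813 ≈ 0.476

0.476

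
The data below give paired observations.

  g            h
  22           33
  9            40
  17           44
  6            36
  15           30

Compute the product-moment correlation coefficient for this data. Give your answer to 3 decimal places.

n = 5, Σg = 69, Σh = 183, Σg² = 1115, Σh² = 6821, Σgh = 2500
nΣgh − ΣgΣh = 12500 − 12627 = -127
nΣg² − (Σg)² = 5575 − 4761 = 814; nΣh² − (Σh)² = 34105 − 33489 = 616
r = -127 / √(814 × 616) = -127 / 708.1130 ≈ -0.179

-0.179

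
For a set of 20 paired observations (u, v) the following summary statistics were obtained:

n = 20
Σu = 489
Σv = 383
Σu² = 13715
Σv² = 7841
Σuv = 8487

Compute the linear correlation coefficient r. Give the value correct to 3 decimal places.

r = (nΣuv − ΣuΣv) / √[(nΣu² − (Σu)²)(nΣv² − (Σv)²)]
Numerator: 20×8487 − 489×383 = -17547
Denominator: √[(274300 − 239121)(156820 − 146689)] = √[35179 × 10131] = 18878.5182
r = -17547 / 18878.5182 ≈ -0.929

-0.929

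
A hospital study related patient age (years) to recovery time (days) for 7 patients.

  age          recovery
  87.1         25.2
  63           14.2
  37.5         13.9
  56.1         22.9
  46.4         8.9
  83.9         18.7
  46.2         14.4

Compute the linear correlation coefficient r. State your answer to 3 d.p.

0.682

n = 7, Σx = 420.2, Σy = 118.2, Σx² = 27435.48, Σy² = 2190.56, Σxy = 7542.63
nΣxy − ΣxΣy = 52798.41 − 49667.64 = 3130.77
nΣx² − (Σx)² = 192048.36 − 176568.04 = 15480.32; nΣy² − (Σy)² = 15333.92 − 13971.24 = 1362.68
r = 3130.77 / √(15480.32 × 1362.68) = 3130.77 / 4592.8991 ≈ 0.682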